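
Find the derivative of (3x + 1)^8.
24(3x + 1)^7

Solution: Chain rule: 8(3x+1)^{7} × 3 = 24(3x+1)^{7}.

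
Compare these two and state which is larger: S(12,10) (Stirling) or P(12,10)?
S(12,10) = 10·S(11,10) + S(11,9) = 10·55 + 1,155 = 1,705; P(12,10) = 239,500,800.
Final answer: P(12,10)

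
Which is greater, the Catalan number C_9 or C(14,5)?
C_9

Working:
C_9 = C(18,9)/(9+1) = 48,620/10 = 4,862; C(14,5) = 2,002.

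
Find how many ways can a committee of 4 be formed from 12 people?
495

Solution: C(12,4) = 12! / (4! × (12-4)!)
         = 12! / (4! × 8!)
         = 495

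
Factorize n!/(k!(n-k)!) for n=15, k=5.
C(15,5) = 3,003

Solution: This is the binomial coefficient C(15,5) = 3,003.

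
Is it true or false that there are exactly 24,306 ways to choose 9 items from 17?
False

Explanation: C(17,9) = 24,310 ≠ 24306.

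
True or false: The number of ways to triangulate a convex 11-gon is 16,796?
False

Triangulations of a convex 11-gon are counted by the Catalan number C_9: C_9 = C(18,9)/(9+1) = 48,620/10 = 4,862.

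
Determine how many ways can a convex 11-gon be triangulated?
4,862

Explanation: Using the Catalan number formula: C_n = C(2n, n) / (n+1)
C_9 = C(18, 9) / (9+1)
     = 48620 / 10
     = 4,862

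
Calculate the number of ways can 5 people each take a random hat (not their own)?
44
Using D(n) = (n-1)[D(n-1) + D(n-2)]:
D(5) = (5-1) × [D(4) + D(3)]
      = 4 × [9 + 2]
      = 4 × 11
      = 44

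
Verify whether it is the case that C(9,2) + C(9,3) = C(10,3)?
Pascal's identity: LHS = 36 + 84 = 120; RHS = C(10,3) = 120. Both sides agree, so the statement holds.

Answer: True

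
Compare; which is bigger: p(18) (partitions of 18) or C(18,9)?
C(18,9)

Explanation: Pentagonal recurrence p(n) = p(n−1) + p(n−2) − p(n−5) − p(n−7) + …: p(18) = p(17) + p(16) − p(13) − p(11) + p(6) + p(3) = 297 + 231 − 101 − 56 + 11 + 3 = 385; C(18,9) = 48,620.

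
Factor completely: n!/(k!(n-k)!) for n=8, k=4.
C(8,4) = 70

Explanation: This is the binomial coefficient C(8,4) = 70.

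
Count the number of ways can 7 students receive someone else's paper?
1,854

Solution: Using D(n) = (n-1)[D(n-1) + D(n-2)]:
D(7) = (7-1) × [D(6) + D(5)]
      = 6 × [265 + 44]
      = 6 × 309
      = 1,854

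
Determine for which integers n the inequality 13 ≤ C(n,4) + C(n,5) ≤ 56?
C(5,4)+C(5,5)=6; C(6,4)+C(6,5)=21; C(7,4)+C(7,5)=56; C(8,4)+C(8,5)=126. So valid n = 6, 7.

Answer: 6, 7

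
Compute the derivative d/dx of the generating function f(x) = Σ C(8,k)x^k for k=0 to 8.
Σ k·C(8,k)x^(k-1) for k=1 to 8

Reasoning: Term-by-term differentiation gives Σ k·C(8,k)x^{k-1} for k=1 to 8.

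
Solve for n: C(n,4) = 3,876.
C(n,4) = n(n−1)(n−2)(n−3)/4! is increasing in n, and n(n−1)(n−2)(n−3) = 4!·3,876 = 93,024 ≈ (n−1.5)^4 gives n ≈ 19.0. Check: C(17,4) = 2,380, C(18,4) = 3,060, C(19,4) = 3,876 ✓. So n = 19.

Answer: 19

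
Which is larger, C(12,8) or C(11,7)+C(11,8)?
Equal

Working:
By Pascal's identity: C(12,8) = C(11,7)+C(11,8) = 495. Equal.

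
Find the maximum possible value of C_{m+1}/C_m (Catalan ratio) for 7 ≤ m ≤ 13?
C_{m+1}/C_m = 2(2m+1)/(m+2), which increases with m. Maximum at m = 13: 2·27/15 = 18/5.
Final answer: 18/5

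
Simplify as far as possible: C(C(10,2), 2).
C(10,2) = 45, then C(45, 2) = 990.
Final answer: 990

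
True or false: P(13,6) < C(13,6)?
False
P(13,6) = 1,235,520 and C(13,6) = 1,716; P(n,r) = r! × C(n,r) so P > C whenever r ≥ 2.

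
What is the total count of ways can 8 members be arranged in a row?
40,320

Solution: Arrangements of 8 distinct objects: 8! = 40,320.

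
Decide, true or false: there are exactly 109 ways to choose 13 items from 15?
C(15,13) = 105 ≠ 109.
Final answer: False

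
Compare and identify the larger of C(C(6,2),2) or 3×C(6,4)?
C(C(6,2),2)

Reasoning: C(C(6,2),2)=105, 3×C(6,4)=45.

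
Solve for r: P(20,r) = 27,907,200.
P(20,r) = 20·19·…·(20−r+1), a product of r factors. Multiplying down from 20: 20 = 20; 20·19 = 380; 20·19·18 = 6,840; 20·19·18·17 = 116,280; 20·19·18·17·16 = 1,860,480; 20·19·18·17·16·15 = 27,907,200 ✓ (6 factors). So r = 6.

Answer: 6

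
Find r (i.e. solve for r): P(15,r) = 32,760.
P(15,r) = 15·14·…·(15−r+1), a product of r factors. Multiplying down from 15: 15 = 15; 15·14 = 210; 15·14·13 = 2,730; 15·14·13·12 = 32,760 ✓ (4 factors). So r = 4.

Answer: 4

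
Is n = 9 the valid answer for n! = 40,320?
No

Explanation: 9! = 9·8! = 9·40,320 = 362,880, which does not equal 40,320.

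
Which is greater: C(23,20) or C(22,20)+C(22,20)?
C(23,20)=1,771; C(22,20)+C(22,20)=231+231=462.
Final answer: C(23,20)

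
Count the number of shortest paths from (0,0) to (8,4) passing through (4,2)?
225

Working:
To (4,2): C(6,4)=15. From there: C(6,4)=15. Total: 225.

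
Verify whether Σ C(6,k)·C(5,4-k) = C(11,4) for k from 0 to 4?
True

Reasoning: Vandermonde's identity gives C(11,4) = 330; RHS C(11,4) = 330.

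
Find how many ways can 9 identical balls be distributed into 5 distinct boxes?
715

Explanation: C(9+5-1, 5-1) = C(13, 4) = 715.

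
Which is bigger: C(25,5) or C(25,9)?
C(25,5)=53,130, C(25,9)=2,042,975.

Answer: C(25,9)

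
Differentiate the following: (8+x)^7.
Using the power rule: d/dx (8+x)^7 = 7(8+x)^{6}.

Answer: 7(8+x)^6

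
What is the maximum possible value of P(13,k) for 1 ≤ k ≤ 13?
6,227,020,800

P(13,k) increases in k, so maximum at k = 13: 13! = 6,227,020,800.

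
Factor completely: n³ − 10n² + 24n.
n(n − 4)(n − 6)

Working:
n³ − 10n² + 24n = n(n² − 10n + 24) = n(n − 4)(n − 6).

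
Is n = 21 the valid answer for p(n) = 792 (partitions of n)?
Yes
Pentagonal recurrence p(n) = p(n−1) + p(n−2) − p(n−5) − p(n−7) + …: p(21) = p(20) + p(19) − p(16) − p(14) + p(9) + p(6) = 627 + 490 − 231 − 135 + 30 + 11 = 792, which equals 792.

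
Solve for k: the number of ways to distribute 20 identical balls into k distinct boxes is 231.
Stars and bars: the count is C(20+k−1, k−1), increasing in k. k=2: C(21,1) = 21, k=3: C(22,2) = 231 ✓. So k = 3.
Final answer: 3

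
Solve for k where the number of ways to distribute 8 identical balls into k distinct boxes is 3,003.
7

Working:
Stars and bars: the count is C(8+k−1, k−1), increasing in k. k=5: C(12,4) = 495, k=6: C(13,5) = 1,287, k=7: C(14,6) = 3,003 ✓. So k = 7.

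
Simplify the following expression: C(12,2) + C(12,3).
286

Explanation: By Pascal's identity: C(13,3) = 286.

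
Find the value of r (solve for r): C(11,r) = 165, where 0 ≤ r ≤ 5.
C(11,r) is increasing for 0 ≤ r ≤ 5. Stepping up (C(11,r+1) = C(11,r)·(11−r)/(r+1)): C(11,1) = 11, C(11,2) = 55, C(11,3) = 165 ✓. So r = 3.

Answer: 3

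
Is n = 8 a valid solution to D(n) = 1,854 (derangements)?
No

D(8) = (8-1)·[D(7) + D(6)] = 7·[1,854 + 265] = 14,833, which does not equal 1,854.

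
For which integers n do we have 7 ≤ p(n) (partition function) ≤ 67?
5, 6, 7, 8, 9, 10, 11
Tabulating p(n) via p(n) = p(n−1) + p(n−2) − p(n−5) − p(n−7) + …: p(4)=5; p(5)=7; p(6)=11; p(7)=15; p(8)=22; p(9)=30; p(10)=42; p(11)=56; p(12)=77. So valid n = 5, 6, 7, 8, 9, 10, 11.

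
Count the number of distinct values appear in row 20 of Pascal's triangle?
11

Row 20 has entries C(20,0)..C(20,20); by symmetry C(20,k)=C(20,20-k), giving 11 distinct values.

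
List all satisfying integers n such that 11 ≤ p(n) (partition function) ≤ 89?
6, 7, 8, 9, 10, 11, 12

Explanation: Tabulating p(n) via p(n) = p(n−1) + p(n−2) − p(n−5) − p(n−7) + …: p(5)=7; p(6)=11; p(7)=15; p(8)=22; p(9)=30; p(10)=42; p(11)=56; p(12)=77; p(13)=101. So valid n = 6, 7, 8, 9, 10, 11, 12.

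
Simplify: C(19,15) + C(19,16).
4,845

Explanation: By Pascal's identity: C(20,16) = 4,845.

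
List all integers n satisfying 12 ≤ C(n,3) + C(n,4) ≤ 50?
C(4,3)+C(4,4)=5; C(5,3)+C(5,4)=15; C(6,3)+C(6,4)=35; C(7,3)+C(7,4)=70. So valid n = 5, 6.
Final answer: 5, 6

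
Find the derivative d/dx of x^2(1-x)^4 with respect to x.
2x^1(1-x)^4 - 4x^2(1-x)^3

Solution: Product rule: 2x^{1}(1-x)^{4} + x^2·(-4)(1-x)^{3}.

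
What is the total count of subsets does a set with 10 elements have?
1,024

Explanation: Each element can be included or excluded: 2^10 = 1,024.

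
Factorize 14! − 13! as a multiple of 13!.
14! − 13! = 14·13! − 13! = (14 − 1)·13! = 13 × 13! = 80,951,270,400.

Answer: 13 × 13! = 80,951,270,400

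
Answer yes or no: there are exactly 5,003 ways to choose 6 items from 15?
No
C(15,6) = 5,005 ≠ 5003.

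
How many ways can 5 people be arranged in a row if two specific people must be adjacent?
48

Solution: Treat pair as unit: (5-1)! arrangements × 2 internal orders = 48.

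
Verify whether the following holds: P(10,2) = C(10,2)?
False

Reasoning: P(10,2) = 90 but C(10,2) = 45; they differ by a factor of 2! = 2, so the statement does not hold.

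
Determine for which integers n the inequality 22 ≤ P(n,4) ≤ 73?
4
P(3,4)=0; P(4,4)=24; P(5,4)=120. So valid n = 4.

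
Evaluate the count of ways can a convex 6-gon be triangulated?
14

Working:
Using the Catalan number formula: C_n = C(2n, n) / (n+1)
C_4 = C(8, 4) / (4+1)
     = 70 / 5
     = 14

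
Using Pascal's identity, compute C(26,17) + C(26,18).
4,686,825

Reasoning: C(26,17) + C(26,18) = C(27,18) = 4,686,825.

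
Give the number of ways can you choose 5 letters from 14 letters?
C(14,5) = 14! / (5! × (14-5)!)
         = 14! / (5! × 9!)
         = 2,002
Final answer: 2,002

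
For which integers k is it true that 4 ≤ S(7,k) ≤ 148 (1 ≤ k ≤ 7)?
2, 5, 6
S(7,1)=1; S(7,2)=63; S(7,3)=301; S(7,4)=350; S(7,5)=140; S(7,6)=21; S(7,7)=1. So valid k = 2, 5, 6.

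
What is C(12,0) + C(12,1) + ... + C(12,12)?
4,096
Sum of binomial coefficients = 2^12 = 4,096.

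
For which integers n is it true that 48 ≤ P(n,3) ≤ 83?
5
P(4,3)=24; P(5,3)=60; P(6,3)=120. So valid n = 5.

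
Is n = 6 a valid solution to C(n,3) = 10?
No

Solution: C(6,3) = 6·5·4/3! = 120/6 = 20, which does not equal 10.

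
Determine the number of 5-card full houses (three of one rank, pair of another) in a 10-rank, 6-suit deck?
Triple rank: 10. Triple suits: C(6,3)=20. Pair rank: 9. Pair suits: C(6,2)=15. Total: 27,000.

Answer: 27,000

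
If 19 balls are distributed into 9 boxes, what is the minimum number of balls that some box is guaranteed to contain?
3
Pigeonhole: ⌈19/9⌉ = 3.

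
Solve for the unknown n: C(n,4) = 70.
8

Explanation: C(n,4) = n(n−1)(n−2)(n−3)/4! is increasing in n, and n(n−1)(n−2)(n−3) = 4!·70 = 1,680 ≈ (n−1.5)^4 gives n ≈ 7.9. Check: C(6,4) = 15, C(7,4) = 35, C(8,4) = 70 ✓. So n = 8.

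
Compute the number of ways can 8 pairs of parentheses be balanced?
1,430

Reasoning: Using the Catalan number formula: C_n = C(2n, n) / (n+1)
C_8 = C(16, 8) / (8+1)
     = 12870 / 9
     = 1,430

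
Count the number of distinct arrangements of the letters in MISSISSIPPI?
Word has 11 letters (M=1, I=4, S=4, P=2). Arrangements: 11!/Π(k!) = 34,650.

Answer: 34,650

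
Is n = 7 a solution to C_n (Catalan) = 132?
C_7 = C(14,7)/(7+1) = 3,432/8 = 429, which does not equal 132.

Answer: No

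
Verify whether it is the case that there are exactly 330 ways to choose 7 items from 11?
C(11,7) = 330.
Final answer: True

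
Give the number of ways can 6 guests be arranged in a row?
Arrangements of 6 distinct objects: 6! = 720.

Answer: 720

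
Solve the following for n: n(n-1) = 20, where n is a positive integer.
5

Explanation: n² − n − 20 = 0, so n = (1 ± √(1 + 4·20))/2 = (1 ± √81)/2 = (1 ± 9)/2, i.e. n = 5 or n = -4. Taking the positive root, n = 5 (check: 5×4 = 20).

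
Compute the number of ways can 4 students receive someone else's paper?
9
Using D(n) = (n-1)[D(n-1) + D(n-2)]:
D(4) = (4-1) × [D(3) + D(2)]
      = 3 × [2 + 1]
      = 3 × 3
      = 9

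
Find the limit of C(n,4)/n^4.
1/24

C(n,4) ≈ n^4/4! for large n. Limit = 1/4! = 1/24.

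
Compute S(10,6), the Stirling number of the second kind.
22,827

Reasoning: Using the Stirling recurrence: S(n,k) = k·S(n-1,k) + S(n-1,k-1)
S(10,6) = 6·S(9,6) + S(9,5)
         = 6·2646 + 6951
         = 15876 + 6951
         = 22,827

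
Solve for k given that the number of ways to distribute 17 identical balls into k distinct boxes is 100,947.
7

Explanation: Stars and bars: the count is C(17+k−1, k−1), increasing in k. k=5: C(21,4) = 5,985, k=6: C(22,5) = 26,334, k=7: C(23,6) = 100,947 ✓. So k = 7.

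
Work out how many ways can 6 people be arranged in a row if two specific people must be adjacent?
240

Reasoning: Treat pair as unit: (6-1)! arrangements × 2 internal orders = 240.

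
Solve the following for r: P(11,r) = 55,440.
5
P(11,r) = 11·10·…·(11−r+1), a product of r factors. Multiplying down from 11: 11 = 11; 11·10 = 110; 11·10·9 = 990; 11·10·9·8 = 7,920; 11·10·9·8·7 = 55,440 ✓ (5 factors). So r = 5.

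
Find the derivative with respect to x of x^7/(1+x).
(7x^6(1+x) - x^7)/(1+x)²
Quotient rule: [7x^{6}(1+x) - x^7]/(1+x)².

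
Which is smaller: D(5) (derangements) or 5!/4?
D(5) = (5-1)·[D(4) + D(3)] = 4·[9 + 2] = 44; 5!/4 = 120/4 = 30.

Answer: 5!/4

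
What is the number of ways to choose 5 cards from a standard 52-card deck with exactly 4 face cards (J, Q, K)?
19,800

Explanation: 12 face cards and 40 non-face cards: C(12,4) × C(40,1) = 495 × 40 = 19,800.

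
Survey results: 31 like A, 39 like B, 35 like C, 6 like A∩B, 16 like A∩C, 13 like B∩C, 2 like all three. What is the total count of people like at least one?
|A∪B∪C| = 31+39+35-6-16-13+2 = 72.

Answer: 72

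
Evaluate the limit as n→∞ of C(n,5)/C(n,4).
C(n,5)/C(n,4) = (n-4)/5 → ∞ as n → ∞.
Final answer: ∞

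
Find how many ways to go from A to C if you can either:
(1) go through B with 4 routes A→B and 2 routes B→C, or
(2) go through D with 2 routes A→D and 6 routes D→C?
Route via B: 4×2=8. Route via D: 2×6=12. Total: 20.

Answer: 20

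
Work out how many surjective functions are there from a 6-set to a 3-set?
Onto functions = 3! × S(6,3)
First compute S(6,3) via recurrence:
Using the Stirling recurrence: S(n,k) = k·S(n-1,k) + S(n-1,k-1)
S(6,3) = 3·S(5,3) + S(5,2)
         = 3·25 + 15
         = 75 + 15
         = 90
Then: 6 × 90 = 540
Final answer: 540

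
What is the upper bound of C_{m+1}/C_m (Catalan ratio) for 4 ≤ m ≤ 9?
38/11

Working:
C_{m+1}/C_m = 2(2m+1)/(m+2), which increases with m. Maximum at m = 9: 2·19/11 = 38/11.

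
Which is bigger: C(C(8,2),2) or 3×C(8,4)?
C(C(8,2),2)=378, 3×C(8,4)=210.
Final answer: C(C(8,2),2)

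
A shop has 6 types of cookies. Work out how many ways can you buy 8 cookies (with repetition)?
1,287

Solution: Stars and bars: C(8+6-1, 8) = C(13, 8) = 1,287.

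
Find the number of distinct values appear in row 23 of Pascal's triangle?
12

Explanation: Row 23 has entries C(23,0)..C(23,23); by symmetry C(23,k)=C(23,23-k), giving 12 distinct values.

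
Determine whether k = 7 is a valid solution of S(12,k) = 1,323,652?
No

S(12,7) = 7·S(11,7) + S(11,6) = 7·63,987 + 179,487 = 627,396, which does not equal 1,323,652.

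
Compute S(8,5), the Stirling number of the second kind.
1,050

Reasoning: Using the Stirling recurrence: S(n,k) = k·S(n-1,k) + S(n-1,k-1)
S(8,5) = 5·S(7,5) + S(7,4)
         = 5·140 + 350
         = 700 + 350
         = 1,050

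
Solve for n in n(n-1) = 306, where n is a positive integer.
18

Reasoning: n² − n − 306 = 0, so n = (1 ± √(1 + 4·306))/2 = (1 ± √1,225)/2 = (1 ± 35)/2, i.e. n = 18 or n = -17. Taking the positive root, n = 18 (check: 18×17 = 306).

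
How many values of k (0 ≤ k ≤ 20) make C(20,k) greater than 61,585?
7

Row 20 is unimodal and symmetric about k=20/2. C(20,6)=38,760 ≤ 61,585; C(20,7)=77,520 > 61,585; by symmetry C(20,k) > 61,585 for k = 7..13. That's 13 - 7 + 1 = 7 values.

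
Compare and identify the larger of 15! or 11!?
15!
15!=1,307,674,368,000, 11!=39,916,800. 15! > 11!.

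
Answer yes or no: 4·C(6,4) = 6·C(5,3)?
Yes

Absorption identity k·C(n,k) = n·C(n-1,k-1). LHS = 4·15 = 60; RHS = 6·10 = 60.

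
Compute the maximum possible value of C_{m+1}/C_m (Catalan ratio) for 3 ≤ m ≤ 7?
10/3

Explanation: C_{m+1}/C_m = 2(2m+1)/(m+2), which increases with m. Maximum at m = 7: 2·15/9 = 10/3.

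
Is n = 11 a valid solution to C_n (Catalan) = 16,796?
No

Reasoning: C_11 = C(22,11)/(11+1) = 705,432/12 = 58,786, which does not equal 16,796.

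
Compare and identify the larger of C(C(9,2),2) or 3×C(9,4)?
C(C(9,2),2)

Reasoning: C(C(9,2),2)=630, 3×C(9,4)=378.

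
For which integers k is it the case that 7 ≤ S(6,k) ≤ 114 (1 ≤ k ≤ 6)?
S(6,1)=1; S(6,2)=31; S(6,3)=90; S(6,4)=65; S(6,5)=15; S(6,6)=1. So valid k = 2, 3, 4, 5.

Answer: 2, 3, 4, 5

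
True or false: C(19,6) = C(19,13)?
True

C(19,6) = C(19,19-6) by the symmetry property; both equal 27,132.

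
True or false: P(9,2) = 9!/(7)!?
Permutation formula P(n,k) = n!/(n-k)!: 9!/7! = 362,880/5,040 = 72 = P(9,2). The statement holds.

Answer: True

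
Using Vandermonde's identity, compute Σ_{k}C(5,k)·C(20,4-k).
12,650

Reasoning: = C(5+20,4) = C(25,4) = 12,650.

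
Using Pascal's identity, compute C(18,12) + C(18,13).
27,132

Working:
C(18,12) + C(18,13) = C(19,13) = 27,132.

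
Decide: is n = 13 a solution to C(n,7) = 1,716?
Yes

Working:
C(13,7) = 13·12·11·10·9·8·7/7! = 8,648,640/5,040 = 1,716, which equals 1,716.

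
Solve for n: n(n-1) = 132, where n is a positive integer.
n² − n − 132 = 0, so n = (1 ± √(1 + 4·132))/2 = (1 ± √529)/2 = (1 ± 23)/2, i.e. n = 12 or n = -11. Taking the positive root, n = 12 (check: 12×11 = 132).
Final answer: 12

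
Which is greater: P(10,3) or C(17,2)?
P(10,3)=720, C(17,2)=136.

Answer: P(10,3)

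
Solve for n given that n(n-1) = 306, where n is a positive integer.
18

Working:
n² − n − 306 = 0, so n = (1 ± √(1 + 4·306))/2 = (1 ± √1,225)/2 = (1 ± 35)/2, i.e. n = 18 or n = -17. Taking the positive root, n = 18 (check: 18×17 = 306).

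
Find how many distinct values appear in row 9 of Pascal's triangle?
5

Working:
Row 9 has entries C(9,0)..C(9,9); by symmetry C(9,k)=C(9,9-k), giving 5 distinct values.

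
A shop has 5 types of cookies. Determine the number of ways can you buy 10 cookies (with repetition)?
Stars and bars: C(10+5-1, 10) = C(14, 10) = 1,001.
Final answer: 1,001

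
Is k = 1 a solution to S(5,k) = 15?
No

Explanation: S(5,1) = 1·S(4,1) + S(4,0) = 1·1 + 0 = 1, which does not equal 15.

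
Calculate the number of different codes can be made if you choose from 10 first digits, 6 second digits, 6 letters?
360

Explanation: By the multiplication principle: 10 × 6 × 6 = 360.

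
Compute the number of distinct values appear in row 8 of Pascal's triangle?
Row 8 has entries C(8,0)..C(8,8); by symmetry C(8,k)=C(8,8-k), giving 5 distinct values.

Answer: 5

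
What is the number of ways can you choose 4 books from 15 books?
1,365
C(15,4) = 15! / (4! × (15-4)!)
         = 15! / (4! × 11!)
         = 1,365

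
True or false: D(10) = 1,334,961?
True

Derangements of 10 elements: D(10) = (10-1)·[D(9) + D(8)] = 9·[133,496 + 14,833] = 1,334,961.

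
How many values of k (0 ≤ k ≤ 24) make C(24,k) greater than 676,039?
Row 24 is unimodal and symmetric about k=24/2. C(24,7)=346,104 ≤ 676,039; C(24,8)=735,471 > 676,039; by symmetry C(24,k) > 676,039 for k = 8..16. That's 16 - 8 + 1 = 9 values.
Final answer: 9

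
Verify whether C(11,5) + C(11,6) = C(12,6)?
True

Working:
Pascal's identity: LHS = 462 + 462 = 924; RHS = C(12,6) = 924. Both sides agree, so the statement holds.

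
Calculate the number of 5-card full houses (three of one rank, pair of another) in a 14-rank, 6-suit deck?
54,600
Triple rank: 14. Triple suits: C(6,3)=20. Pair rank: 13. Pair suits: C(6,2)=15. Total: 54,600.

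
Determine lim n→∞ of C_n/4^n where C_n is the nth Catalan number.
0

Working:
C_n ~ 4^n/(n^(3/2)√π), so n^0·C_n/4^n ~ n^(0 − 3/2)/√π → 0.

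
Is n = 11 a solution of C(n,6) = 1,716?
No

Working:
C(11,6) = 11·10·9·8·7·6/6! = 332,640/720 = 462, which does not equal 1,716.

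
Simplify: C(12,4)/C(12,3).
9/4

Explanation: C(n,k+1)/C(n,k) = (n−k)/(k+1). Here (12−3)/(3+1) = 9/4 = 9/4.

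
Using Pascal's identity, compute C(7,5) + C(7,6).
C(7,5) + C(7,6) = C(8,6) = 28.
Final answer: 28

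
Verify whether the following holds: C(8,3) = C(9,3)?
False

Explanation: LHS = C(8,3) = 56; RHS = C(9,3) = 84. 56 ≠ 84, so the statement does not hold.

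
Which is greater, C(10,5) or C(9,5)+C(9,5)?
Equal

Solution: C(10,5)=252; C(9,5)+C(9,5)=126+126=252.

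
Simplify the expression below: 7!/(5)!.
42

Reasoning: This equals 7×6 = 42.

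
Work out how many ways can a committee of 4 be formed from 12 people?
495
C(12,4) = 12! / (4! × (12-4)!)
         = 12! / (4! × 8!)
         = 495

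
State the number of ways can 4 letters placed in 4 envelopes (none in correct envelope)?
9

Explanation: Using D(n) = (n-1)[D(n-1) + D(n-2)]:
D(4) = (4-1) × [D(3) + D(2)]
      = 3 × [2 + 1]
      = 3 × 3
      = 9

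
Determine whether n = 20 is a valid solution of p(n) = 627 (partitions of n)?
Yes

Solution: Pentagonal recurrence p(n) = p(n−1) + p(n−2) − p(n−5) − p(n−7) + …: p(20) = p(19) + p(18) − p(15) − p(13) + p(8) + p(5) = 490 + 385 − 176 − 101 + 22 + 7 = 627, which equals 627.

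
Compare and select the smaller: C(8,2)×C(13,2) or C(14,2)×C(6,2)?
C(14,2)×C(6,2)

Solution: C(8,2)×C(13,2)=2,184, C(14,2)×C(6,2)=1,365.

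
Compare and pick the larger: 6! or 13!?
13!
6!=720, 13!=6,227,020,800. 13! > 6!.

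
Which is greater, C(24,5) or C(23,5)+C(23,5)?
C(23,5)+C(23,5)

Solution: C(24,5)=42,504; C(23,5)+C(23,5)=33,649+33,649=67,298.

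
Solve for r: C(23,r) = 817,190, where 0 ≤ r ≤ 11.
9

Working:
C(23,r) is increasing for 0 ≤ r ≤ 11. Stepping up (C(23,r+1) = C(23,r)·(23−r)/(r+1)): C(23,1) = 23, C(23,2) = 253, C(23,3) = 1,771, C(23,4) = 8,855, C(23,5) = 33,649, C(23,6) = 100,947, C(23,7) = 245,157, C(23,8) = 490,314, C(23,9) = 817,190 ✓. So r = 9.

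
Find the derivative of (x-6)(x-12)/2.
(2x - 18)/2

Reasoning: d/dx[(x-6)(x-12)] = (x-12) + (x-6) = 2x - 18. Dividing by 2 gives (2x - 18)/2.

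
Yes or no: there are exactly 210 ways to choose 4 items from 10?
C(10,4) = 210.

Answer: Yes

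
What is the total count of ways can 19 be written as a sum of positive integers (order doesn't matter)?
Pentagonal recurrence p(n) = p(n−1) + p(n−2) − p(n−5) − p(n−7) + …: p(19) = p(18) + p(17) − p(14) − p(12) + p(7) + p(4) = 385 + 297 − 135 − 77 + 15 + 5 = 490.

Answer: 490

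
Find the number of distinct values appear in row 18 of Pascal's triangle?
Row 18 has entries C(18,0)..C(18,18); by symmetry C(18,k)=C(18,18-k), giving 10 distinct values.

Answer: 10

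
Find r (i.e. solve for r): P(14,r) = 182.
2

P(14,r) = 14·13·…·(14−r+1), a product of r factors. Multiplying down from 14: 14 = 14; 14·13 = 182 ✓ (2 factors). So r = 2.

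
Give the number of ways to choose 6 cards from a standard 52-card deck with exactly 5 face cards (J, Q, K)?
31,680

Reasoning: 12 face cards and 40 non-face cards: C(12,5) × C(40,1) = 792 × 40 = 31,680.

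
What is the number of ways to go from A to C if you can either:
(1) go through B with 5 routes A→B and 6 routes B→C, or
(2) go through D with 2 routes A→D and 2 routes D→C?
Route via B: 5×6=30. Route via D: 2×2=4. Total: 34.

Answer: 34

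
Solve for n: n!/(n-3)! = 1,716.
13

n!/(n-3)! = n×(n-1)×(n-2), a product of 3 consecutive integers ≈ (n−1)^3. 1,716^(1/3) + 1 ≈ 13.0; check n = 13: 13×12×11 = 1,716 ✓. So n = 13.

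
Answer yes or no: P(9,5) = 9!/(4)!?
Yes

Working:
Permutation formula P(n,k) = n!/(n-k)!: 9!/4! = 362,880/24 = 15,120 = P(9,5). The statement holds.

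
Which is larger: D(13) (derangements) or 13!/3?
D(13)

D(13) = (13-1)·[D(12) + D(11)] = 12·[176,214,841 + 14,684,570] = 2,290,792,932; 13!/3 = 6,227,020,800/3 = 2,075,673,600.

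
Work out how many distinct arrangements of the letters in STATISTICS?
50,400

Solution: Word has 10 letters (S=3, T=3, A=1, I=2, C=1). Arrangements: 10!/Π(k!) = 50,400.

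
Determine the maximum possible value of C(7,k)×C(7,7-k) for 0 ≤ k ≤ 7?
1,225

C(7,k)·C(7,7-k) = C(7,k)², maximised at the centre k = 3: C(7,3)² = 1,225.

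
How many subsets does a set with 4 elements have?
Each element can be included or excluded: 2^4 = 16.

Answer: 16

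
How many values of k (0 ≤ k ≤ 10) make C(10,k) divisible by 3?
7

Reasoning: Checking C(10,k) mod 3 for k = 0..10: divisible at k = 2, 3, 4, 5, 6, 7, 8. That's 7 values.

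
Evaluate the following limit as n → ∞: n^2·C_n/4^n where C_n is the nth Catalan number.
∞

Solution: C_n ~ 4^n/(n^(3/2)√π), so n^2·C_n/4^n ~ n^(2 − 3/2)/√π → ∞.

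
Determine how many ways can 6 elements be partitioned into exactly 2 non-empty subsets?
31
This equals S(6,2), the Stirling number of the 2nd kind.
Using the Stirling recurrence: S(n,k) = k·S(n-1,k) + S(n-1,k-1)
S(6,2) = 2·S(5,2) + S(5,1)
         = 2·15 + 1
         = 30 + 1
         = 31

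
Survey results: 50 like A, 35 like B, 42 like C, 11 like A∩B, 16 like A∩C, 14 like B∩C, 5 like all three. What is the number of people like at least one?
91

|A∪B∪C| = 50+35+42-11-16-14+5 = 91.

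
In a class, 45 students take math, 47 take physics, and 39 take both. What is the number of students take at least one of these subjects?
53

Explanation: |A∪B| = |A|+|B|-|A∩B| = 45+47-39 = 53.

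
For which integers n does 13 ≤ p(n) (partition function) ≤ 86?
Tabulating p(n) via p(n) = p(n−1) + p(n−2) − p(n−5) − p(n−7) + …: p(6)=11; p(7)=15; p(8)=22; p(9)=30; p(10)=42; p(11)=56; p(12)=77; p(13)=101. So valid n = 7, 8, 9, 10, 11, 12.
Final answer: 7, 8, 9, 10, 11, 12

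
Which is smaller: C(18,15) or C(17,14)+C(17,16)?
C(17,14)+C(17,16)

Working:
C(18,15)=816; C(17,14)+C(17,16)=680+17=697.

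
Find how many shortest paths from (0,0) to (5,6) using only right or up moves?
462
Choose 5 rights from 11 moves: C(11,5) = 462.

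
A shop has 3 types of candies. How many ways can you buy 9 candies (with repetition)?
Stars and bars: C(9+3-1, 9) = C(11, 9) = 55.
Final answer: 55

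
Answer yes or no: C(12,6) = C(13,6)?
No

Working:
LHS = C(12,6) = 924; RHS = C(13,6) = 1,716. 924 ≠ 1,716, so the statement does not hold.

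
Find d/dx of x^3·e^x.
Product rule: d/dx[x^3]·e^x + x^3·d/dx[e^x] = 3x^{2}e^x + x^3e^x.
Final answer: (3x^2 + x^3)e^x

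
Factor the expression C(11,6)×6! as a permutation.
C(11,6)×6! = [11!/(6!(5)!)]×6! = 11!/(5)! = P(11,6) = 332,640.

Answer: P(11,6)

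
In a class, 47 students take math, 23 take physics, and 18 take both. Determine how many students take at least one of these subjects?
52

Reasoning: |A∪B| = |A|+|B|-|A∩B| = 47+23-18 = 52.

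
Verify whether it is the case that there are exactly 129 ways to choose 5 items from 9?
False
C(9,5) = 126 ≠ 129.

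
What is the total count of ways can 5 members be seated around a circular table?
24

Circular arrangements: (5-1)! = 24.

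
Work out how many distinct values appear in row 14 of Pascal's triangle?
8

Reasoning: Row 14 has entries C(14,0)..C(14,14); by symmetry C(14,k)=C(14,14-k), giving 8 distinct values.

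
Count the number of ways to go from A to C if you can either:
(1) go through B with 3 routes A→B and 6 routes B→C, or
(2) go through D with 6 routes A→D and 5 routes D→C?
48
Route via B: 3×6=18. Route via D: 6×5=30. Total: 48.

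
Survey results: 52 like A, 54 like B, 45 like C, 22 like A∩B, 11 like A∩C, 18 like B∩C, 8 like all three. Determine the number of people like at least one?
|A∪B∪C| = 52+54+45-22-11-18+8 = 108.

Answer: 108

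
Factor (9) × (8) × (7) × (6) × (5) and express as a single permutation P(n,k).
P(9,5) = 9!/(4)!

Reasoning: Product of 5 consecutive descending integers starting at 9: P(9,5) = 9!/4! = 15,120.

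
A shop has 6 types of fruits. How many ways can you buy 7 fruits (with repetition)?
792

Explanation: Stars and bars: C(7+6-1, 7) = C(12, 7) = 792.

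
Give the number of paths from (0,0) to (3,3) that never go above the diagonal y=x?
5

Reasoning: Counted by the Catalan number C_3: C_3 = C(6,3)/(3+1) = 20/4 = 5.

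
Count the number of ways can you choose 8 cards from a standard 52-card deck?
752,538,150

Solution: C(52,8) = 752,538,150.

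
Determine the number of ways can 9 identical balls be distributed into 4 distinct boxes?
220

Reasoning: C(9+4-1, 4-1) = C(12, 3) = 220.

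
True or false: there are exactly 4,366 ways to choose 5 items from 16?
False

Solution: C(16,5) = 4,368 ≠ 4366.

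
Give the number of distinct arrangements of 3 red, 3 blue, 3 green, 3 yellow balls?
369,600

Explanation: Multinomial: 12!/(3! × 3! × 3! × 3!) = 369,600.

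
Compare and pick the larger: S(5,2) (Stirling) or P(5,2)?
P(5,2)

Explanation: S(5,2) = 2·S(4,2) + S(4,1) = 2·7 + 1 = 15; P(5,2) = 20.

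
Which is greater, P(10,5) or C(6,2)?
P(10,5)

Solution: P(10,5)=30,240, C(6,2)=15.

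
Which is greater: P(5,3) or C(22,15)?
P(5,3)=60, C(22,15)=170,544.

Answer: C(22,15)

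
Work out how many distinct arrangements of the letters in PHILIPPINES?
Word has 11 letters (P=3, H=1, I=3, L=1, N=1, E=1, S=1). Arrangements: 11!/Π(k!) = 1,108,800.
Final answer: 1,108,800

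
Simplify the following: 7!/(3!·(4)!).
This is C(7,3) = 35.
Final answer: 35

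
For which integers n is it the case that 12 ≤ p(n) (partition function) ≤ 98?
7, 8, 9, 10, 11, 12

Tabulating p(n) via p(n) = p(n−1) + p(n−2) − p(n−5) − p(n−7) + …: p(6)=11; p(7)=15; p(8)=22; p(9)=30; p(10)=42; p(11)=56; p(12)=77; p(13)=101. So valid n = 7, 8, 9, 10, 11, 12.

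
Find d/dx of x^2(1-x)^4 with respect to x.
2x^1(1-x)^4 - 4x^2(1-x)^3

Solution: Product rule: 2x^{1}(1-x)^{4} + x^2·(-4)(1-x)^{3}.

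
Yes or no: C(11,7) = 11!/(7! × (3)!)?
No

Solution: The correct denominator is 7!×4!, giving C(11,7) = 330; the stated RHS is 11!/(7!×3!) = 1,320 ≠ 330, so the statement does not hold.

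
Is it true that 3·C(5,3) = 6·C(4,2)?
Absorption identity k·C(n,k) = n·C(n-1,k-1). LHS = 3·10 = 30; RHS = 6·6 = 36.

Answer: False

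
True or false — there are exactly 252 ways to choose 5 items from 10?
True

Reasoning: C(10,5) = 252.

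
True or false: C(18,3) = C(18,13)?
False

Solution: C(18,3) = 816 but C(18,13) = 8,568; symmetry gives C(18,3) = C(18,15), not C(18,13).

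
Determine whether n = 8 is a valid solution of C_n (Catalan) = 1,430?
Yes

Working:
C_8 = C(16,8)/(8+1) = 12,870/9 = 1,430, which equals 1,430.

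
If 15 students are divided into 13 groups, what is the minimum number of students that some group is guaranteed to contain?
Pigeonhole: ⌈15/13⌉ = 2.
Final answer: 2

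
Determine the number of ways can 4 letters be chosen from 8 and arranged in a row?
1,680

Explanation: P(8,4) = 8!/(8-4)! = 1,680.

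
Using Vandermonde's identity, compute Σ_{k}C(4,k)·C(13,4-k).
2,380
= C(4+13,4) = C(17,4) = 2,380.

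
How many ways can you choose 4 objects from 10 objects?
210

C(10,4) = 10! / (4! × (10-4)!)
         = 10! / (4! × 6!)
         = 210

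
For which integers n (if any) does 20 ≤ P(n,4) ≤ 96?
P(3,4)=0; P(4,4)=24; P(5,4)=120. So valid n = 4.

Answer: 4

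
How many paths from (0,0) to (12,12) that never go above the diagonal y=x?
208,012

Solution: Counted by the Catalan number C_12: C_12 = C(24,12)/(12+1) = 2,704,156/13 = 208,012.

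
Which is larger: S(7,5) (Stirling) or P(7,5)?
P(7,5)

Explanation: S(7,5) = 5·S(6,5) + S(6,4) = 5·15 + 65 = 140; P(7,5) = 2,520.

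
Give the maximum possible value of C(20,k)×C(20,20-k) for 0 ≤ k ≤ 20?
34,134,779,536

Explanation: C(20,k)·C(20,20-k) = C(20,k)², maximised at the centre k = 10: C(20,10)² = 34,134,779,536.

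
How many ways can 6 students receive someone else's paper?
265

Solution: Using D(n) = (n-1)[D(n-1) + D(n-2)]:
D(6) = (6-1) × [D(5) + D(4)]
      = 5 × [44 + 9]
      = 5 × 53
      = 265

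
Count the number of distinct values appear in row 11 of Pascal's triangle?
6

Solution: Row 11 has entries C(11,0)..C(11,11); by symmetry C(11,k)=C(11,11-k), giving 6 distinct values.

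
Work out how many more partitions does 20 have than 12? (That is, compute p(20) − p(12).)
550

Reasoning: Pentagonal recurrence p(n) = p(n−1) + p(n−2) − p(n−5) − p(n−7) + …: p(20) = p(19) + p(18) − p(15) − p(13) + p(8) + p(5) = 490 + 385 − 176 − 101 + 22 + 7 = 627.
p(12) = p(11) + p(10) − p(7) − p(5) + p(0) = 56 + 42 − 15 − 7 + 1 = 77.
Difference = 627 − 77 = 550.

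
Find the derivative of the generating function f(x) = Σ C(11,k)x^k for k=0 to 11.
Σ k·C(11,k)x^(k-1) for k=1 to 11

Explanation: Term-by-term differentiation gives Σ k·C(11,k)x^{k-1} for k=1 to 11.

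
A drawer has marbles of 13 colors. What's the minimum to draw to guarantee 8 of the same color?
92

Worst case: 7 of each = 91. One more: 92.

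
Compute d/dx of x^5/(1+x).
(5x^4(1+x) - x^5)/(1+x)²

Working:
Quotient rule: [5x^{4}(1+x) - x^5]/(1+x)².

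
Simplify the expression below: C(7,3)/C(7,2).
5/3

Working:
C(n,k+1)/C(n,k) = (n−k)/(k+1). Here (7−2)/(2+1) = 5/3 = 5/3.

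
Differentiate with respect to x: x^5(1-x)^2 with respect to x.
5x^4(1-x)^2 - 2x^5(1-x)^1

Reasoning: Product rule: 5x^{4}(1-x)^{2} + x^5·(-2)(1-x)^{1}.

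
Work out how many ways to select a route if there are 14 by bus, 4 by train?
18

Working:
By the addition principle: 14 + 4 = 18.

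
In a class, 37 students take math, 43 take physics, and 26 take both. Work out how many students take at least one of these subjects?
54

Solution: |A∪B| = |A|+|B|-|A∩B| = 37+43-26 = 54.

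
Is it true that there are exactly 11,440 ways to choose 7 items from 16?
True

Explanation: C(16,7) = 11,440.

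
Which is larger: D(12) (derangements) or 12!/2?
12!/2

Solution: D(12) = (12-1)·[D(11) + D(10)] = 11·[14,684,570 + 1,334,961] = 176,214,841; 12!/2 = 479,001,600/2 = 239,500,800.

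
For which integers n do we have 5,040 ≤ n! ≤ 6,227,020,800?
7, 8, 9, 10, 11, 12, 13

Reasoning: n! is strictly increasing; 7! = 5,040 and 13! = 6,227,020,800, so valid n = 7, 8, 9, 10, 11, 12, 13.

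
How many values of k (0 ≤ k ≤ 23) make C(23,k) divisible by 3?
6

Explanation: Checking C(23,k) mod 3 for k = 0..23: divisible at k = 6, 7, 8, 15, 16, 17. That's 6 values.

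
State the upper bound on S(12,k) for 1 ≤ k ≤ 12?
1,379,400
Row S(12,k) for k = 1..12 (via S(n,k) = k·S(n−1,k) + S(n−1,k−1)): 1, 2,047, 86,526, 611,501, 1,379,400, 1,323,652, 627,396, 159,027, 22,275, 1,705, 66, 1. The row is unimodal; maximum at k = 5: 1,379,400.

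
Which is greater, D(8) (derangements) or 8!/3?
D(8)
D(8) = (8-1)·[D(7) + D(6)] = 7·[1,854 + 265] = 14,833; 8!/3 = 40,320/3 = 13,440.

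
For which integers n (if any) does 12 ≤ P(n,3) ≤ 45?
4

Reasoning: P(3,3)=6; P(4,3)=24; P(5,3)=60. So valid n = 4.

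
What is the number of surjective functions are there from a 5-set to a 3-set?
150

Working:
Onto functions = 3! × S(5,3)
First compute S(5,3) via recurrence:
Using the Stirling recurrence: S(n,k) = k·S(n-1,k) + S(n-1,k-1)
S(5,3) = 3·S(4,3) + S(4,2)
         = 3·6 + 7
         = 18 + 7
         = 25
Then: 6 × 25 = 150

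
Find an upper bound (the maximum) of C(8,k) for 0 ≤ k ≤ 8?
Maximum at k = 4: C(8,4) = 70.
Final answer: 70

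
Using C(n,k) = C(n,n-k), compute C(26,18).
1,562,275

Reasoning: C(26,18) = C(26,8) = 1,562,275.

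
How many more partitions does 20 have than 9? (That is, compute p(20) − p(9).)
597

Pentagonal recurrence p(n) = p(n−1) + p(n−2) − p(n−5) − p(n−7) + …: p(20) = p(19) + p(18) − p(15) − p(13) + p(8) + p(5) = 490 + 385 − 176 − 101 + 22 + 7 = 627.
p(9) = p(8) + p(7) − p(4) − p(2) = 22 + 15 − 5 − 2 = 30.
Difference = 627 − 30 = 597.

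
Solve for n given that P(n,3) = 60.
5

Solution: P(n,3) = n(n−1)(n−2) is increasing in n; n(n−1)(n−2) ≈ (n−1)^3 = 60 gives n ≈ 4.9. Check: P(3,3) = 6, P(4,3) = 24, P(5,3) = 60 ✓. So n = 5.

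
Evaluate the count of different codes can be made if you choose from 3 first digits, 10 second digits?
30
By the multiplication principle: 3 × 10 = 30.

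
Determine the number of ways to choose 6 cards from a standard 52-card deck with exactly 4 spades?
13 spades and 39 non-spades: C(13,4) × C(39,2) = 715 × 741 = 529,815.
Final answer: 529,815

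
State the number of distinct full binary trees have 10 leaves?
4,862

Explanation: Using the Catalan number formula: C_n = C(2n, n) / (n+1)
C_9 = C(18, 9) / (9+1)
     = 48620 / 10
     = 4,862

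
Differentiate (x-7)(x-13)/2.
(2x - 20)/2

Solution: d/dx[(x-7)(x-13)] = (x-13) + (x-7) = 2x - 20. Dividing by 2 gives (2x - 20)/2.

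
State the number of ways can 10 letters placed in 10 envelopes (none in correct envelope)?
1,334,961

Solution: Using D(n) = (n-1)[D(n-1) + D(n-2)]:
D(10) = (10-1) × [D(9) + D(8)]
      = 9 × [133496 + 14833]
      = 9 × 148329
      = 1,334,961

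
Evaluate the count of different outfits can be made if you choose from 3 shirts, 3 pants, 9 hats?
81

Explanation: By the multiplication principle: 3 × 3 × 9 = 81.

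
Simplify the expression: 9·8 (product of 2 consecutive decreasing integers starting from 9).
72
This is P(9,2) = 9!/(7)! = 72.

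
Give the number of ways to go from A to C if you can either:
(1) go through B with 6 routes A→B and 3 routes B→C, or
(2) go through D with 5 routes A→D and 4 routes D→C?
38
Route via B: 6×3=18. Route via D: 5×4=20. Total: 38.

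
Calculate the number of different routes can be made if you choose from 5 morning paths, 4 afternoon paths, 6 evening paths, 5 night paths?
By the multiplication principle: 5 × 4 × 6 × 5 = 600.
Final answer: 600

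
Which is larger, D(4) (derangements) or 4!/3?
D(4)

Explanation: D(4) = (4-1)·[D(3) + D(2)] = 3·[2 + 1] = 9; 4!/3 = 24/3 = 8.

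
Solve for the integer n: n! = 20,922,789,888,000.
16

Explanation: n! is strictly increasing. 14! = 87,178,291,200, 15! = 1,307,674,368,000, 16! = 20,922,789,888,000 ✓. So n = 16.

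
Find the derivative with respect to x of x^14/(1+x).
Quotient rule: [14x^{13}(1+x) - x^14]/(1+x)².

Answer: (14x^13(1+x) - x^14)/(1+x)²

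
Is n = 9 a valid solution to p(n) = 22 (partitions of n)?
No

Pentagonal recurrence p(n) = p(n−1) + p(n−2) − p(n−5) − p(n−7) + …: p(9) = p(8) + p(7) − p(4) − p(2) = 22 + 15 − 5 − 2 = 30, which does not equal 22.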